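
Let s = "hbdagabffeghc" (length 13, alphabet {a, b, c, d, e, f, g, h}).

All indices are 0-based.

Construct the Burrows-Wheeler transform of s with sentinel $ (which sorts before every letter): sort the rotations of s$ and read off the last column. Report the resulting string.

rank  rotation        last
    0  $hbdagabffeghc  c
    1  abffeghc$hbdag  g
    2  agabffeghc$hbd  d
    3  bdagabffeghc$h  h
    4  bffeghc$hbdaga  a
    5  c$hbdagabffegh  h
    6  dagabffeghc$hb  b
    7  eghc$hbdagabff  f
    8  feghc$hbdagabf  f
    9  ffeghc$hbdagab  b
   10  gabffeghc$hbda  a
   11  ghc$hbdagabffe  e
   12  hbdagabffeghc$  $
   13  hc$hbdagabffeg  g

cgdhahbffbae$g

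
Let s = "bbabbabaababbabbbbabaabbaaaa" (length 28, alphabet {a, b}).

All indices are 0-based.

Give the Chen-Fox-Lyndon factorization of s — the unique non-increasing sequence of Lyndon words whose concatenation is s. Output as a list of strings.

emit factor 1: 'b' (i=0, period=1)
emit factor 2: 'b' (i=1, period=1)
emit factor 3: 'abb' (i=2, period=3)
emit factor 4: 'ab' (i=5, period=2)
emit factor 5: 'aababbabbbbabaabb' (i=7, period=17)
emit factor 6: 'a' (i=24, period=1)
emit factor 7: 'a' (i=25, period=1)
emit factor 8: 'a' (i=26, period=1)
emit factor 9: 'a' (i=27, period=1)

["b", "b", "abb", "ab", "aababbabbbbabaabb", "a", "a", "a", "a"]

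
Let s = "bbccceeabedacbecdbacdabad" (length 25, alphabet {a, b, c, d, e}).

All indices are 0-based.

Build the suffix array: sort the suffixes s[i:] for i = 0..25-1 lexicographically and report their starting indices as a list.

[21, 7, 11, 18, 23, 17, 22, 0, 1, 13, 8, 12, 2, 3, 19, 15, 4, 24, 20, 10, 16, 6, 14, 9, 5]

rank | idx | suffix
   0 |  21 | abad
   1 |   7 | abedacbecdbacdabad
   2 |  11 | acbecdbacdabad
   3 |  18 | acdabad
   4 |  23 | ad
   5 |  17 | bacdabad
   6 |  22 | bad
   7 |   0 | bbccceeabedacbecdbacdabad
   8 |   1 | bccceeabedacbecdbacdabad
   9 |  13 | becdbacdabad
  10 |   8 | bedacbecdbacdabad
  11 |  12 | cbecdbacdabad
  12 |   2 | ccceeabedacbecdbacdabad
  13 |   3 | cceeabedacbecdbacdabad
  14 |  19 | cdabad
  15 |  15 | cdbacdabad
  16 |   4 | ceeabedacbecdbacdabad
  17 |  24 | d
  18 |  20 | dabad
  19 |  10 | dacbecdbacdabad
  20 |  16 | dbacdabad
  21 |   6 | eabedacbecdbacdabad
  22 |  14 | ecdbacdabad
  23 |   9 | edacbecdbacdabad
  24 |   5 | eeabedacbecdbacdabad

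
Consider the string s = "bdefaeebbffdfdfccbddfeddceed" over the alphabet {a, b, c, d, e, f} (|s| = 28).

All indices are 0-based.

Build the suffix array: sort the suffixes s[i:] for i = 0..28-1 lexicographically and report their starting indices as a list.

rank | idx | suffix
   0 |   4 | aeebbffdfdfccbddfeddceed
   1 |   7 | bbffdfdfccbddfeddceed
   2 |  17 | bddfeddceed
   3 |   0 | bdefaeebbffdfdfccbddfeddceed
   4 |   8 | bffdfdfccbddfeddceed
   5 |  16 | cbddfeddceed
   6 |  15 | ccbddfeddceed
   7 |  24 | ceed
   8 |  27 | d
   9 |  23 | dceed
  10 |  22 | ddceed
  11 |  18 | ddfeddceed
  12 |   1 | defaeebbffdfdfccbddfeddceed
  13 |  13 | dfccbddfeddceed
  14 |  11 | dfdfccbddfeddceed
  15 |  19 | dfeddceed
  16 |   6 | ebbffdfdfccbddfeddceed
  17 |  26 | ed
  18 |  21 | eddceed
  19 |   5 | eebbffdfdfccbddfeddceed
  20 |  25 | eed
  21 |   2 | efaeebbffdfdfccbddfeddceed
  22 |   3 | faeebbffdfdfccbddfeddceed
  23 |  14 | fccbddfeddceed
  24 |  12 | fdfccbddfeddceed
  25 |  10 | fdfdfccbddfeddceed
  26 |  20 | feddceed
  27 |   9 | ffdfdfccbddfeddceed

[4, 7, 17, 0, 8, 16, 15, 24, 27, 23, 22, 18, 1, 13, 11, 19, 6, 26, 21, 5, 25, 2, 3, 14, 12, 10, 20, 9]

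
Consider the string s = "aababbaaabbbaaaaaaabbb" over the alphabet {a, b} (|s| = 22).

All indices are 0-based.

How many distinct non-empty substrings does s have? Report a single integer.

rank→(start, suffix):
  0 → (12, 'aaaaaaabbb')
  1 → (13, 'aaaaaabbb')
  2 → (14, 'aaaaabbb')
  3 → (15, 'aaaabbb')
  4 → (16, 'aaabbb')
  5 → (6, 'aaabbbaaaaaaabbb')
  6 → (0, 'aababbaaabbbaaaaaaabbb')
  7 → (17, 'aabbb')
  8 → (7, 'aabbbaaaaaaabbb')
  9 → (1, 'ababbaaabbbaaaaaaabbb')
  10 → (3, 'abbaaabbbaaaaaaabbb')
  11 → (18, 'abbb')
  12 → (8, 'abbbaaaaaaabbb')
  13 → (21, 'b')
  14 → (11, 'baaaaaaabbb')
  15 → (5, 'baaabbbaaaaaaabbb')
  16 → (2, 'babbaaabbbaaaaaaabbb')
  17 → (20, 'bb')
  18 → (10, 'bbaaaaaaabbb')
  19 → (4, 'bbaaabbbaaaaaaabbb')
  20 → (19, 'bbb')
  21 → (9, 'bbbaaaaaaabbb')

SA = [12, 13, 14, 15, 16, 6, 0, 17, 7, 1, 3, 18, 8, 21, 11, 5, 2, 20, 10, 4, 19, 9]
i: (SA[i-1],SA[i]) lcp shared
  1: (12,13) 6 'aaaaaa'
  2: (13,14) 5 'aaaaa'
  3: (14,15) 4 'aaaa'
  4: (15,16) 3 'aaa'
  5: (16,6) 6 'aaabbb'
  6: (6,0) 2 'aa'
  7: (0,17) 3 'aab'
  8: (17,7) 5 'aabbb'
  9: (7,1) 1 'a'
  10: (1,3) 2 'ab'
  11: (3,18) 3 'abb'
  12: (18,8) 4 'abbb'
  13: (8,21) 0 ''
  14: (21,11) 1 'b'
  15: (11,5) 4 'baaa'
  16: (5,2) 2 'ba'
  17: (2,20) 1 'b'
  18: (20,10) 2 'bb'
  19: (10,4) 5 'bbaaa'
  20: (4,19) 2 'bb'
  21: (19,9) 3 'bbb'

n(n+1)/2 = 22·23/2 = 253
Σ LCP = 0 + 6 + 5 + 4 + 3 + 6 + 2 + 3 + 5 + 1 + 2 + 3 + 4 + 0 + 1 + 4 + 2 + 1 + 2 + 5 + 2 + 3 = 64
distinct = 253 − 64 = 189

189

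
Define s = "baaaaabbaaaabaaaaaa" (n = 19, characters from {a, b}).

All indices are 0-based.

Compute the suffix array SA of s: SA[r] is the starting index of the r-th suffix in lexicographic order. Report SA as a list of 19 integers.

rank | idx | suffix
   0 |  18 | a
   1 |  17 | aa
   2 |  16 | aaa
   3 |  15 | aaaa
   4 |  14 | aaaaa
   5 |  13 | aaaaaa
   6 |   1 | aaaaabbaaaabaaaaaa
   7 |   8 | aaaabaaaaaa
   8 |   2 | aaaabbaaaabaaaaaa
   9 |   9 | aaabaaaaaa
  10 |   3 | aaabbaaaabaaaaaa
  11 |  10 | aabaaaaaa
  12 |   4 | aabbaaaabaaaaaa
  13 |  11 | abaaaaaa
  14 |   5 | abbaaaabaaaaaa
  15 |  12 | baaaaaa
  16 |   0 | baaaaabbaaaabaaaaaa
  17 |   7 | baaaabaaaaaa
  18 |   6 | bbaaaabaaaaaa

[18, 17, 16, 15, 14, 13, 1, 8, 2, 9, 3, 10, 4, 11, 5, 12, 0, 7, 6]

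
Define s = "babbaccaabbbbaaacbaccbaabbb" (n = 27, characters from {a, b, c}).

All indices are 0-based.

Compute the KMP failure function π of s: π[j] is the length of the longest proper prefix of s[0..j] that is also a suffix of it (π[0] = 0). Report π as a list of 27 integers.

π[0] = 0
j=1 s[j]='a': π[1]=0 (border '')
j=2 s[j]='b': π[2]=1 (border 'b')
j=3 s[j]='b': k: 1→0; π[3]=1 (border 'b')
j=4 s[j]='a': π[4]=2 (border 'ba')
j=5 s[j]='c': k: 2→0; π[5]=0 (border '')
j=6 s[j]='c': π[6]=0 (border '')
j=7 s[j]='a': π[7]=0 (border '')
j=8 s[j]='a': π[8]=0 (border '')
j=9 s[j]='b': π[9]=1 (border 'b')
j=10 s[j]='b': k: 1→0; π[10]=1 (border 'b')
j=11 s[j]='b': k: 1→0; π[11]=1 (border 'b')
j=12 s[j]='b': k: 1→0; π[12]=1 (border 'b')
j=13 s[j]='a': π[13]=2 (border 'ba')
j=14 s[j]='a': k: 2→0; π[14]=0 (border '')
j=15 s[j]='a': π[15]=0 (border '')
j=16 s[j]='c': π[16]=0 (border '')
j=17 s[j]='b': π[17]=1 (border 'b')
j=18 s[j]='a': π[18]=2 (border 'ba')
j=19 s[j]='c': k: 2→0; π[19]=0 (border '')
j=20 s[j]='c': π[20]=0 (border '')
j=21 s[j]='b': π[21]=1 (border 'b')
j=22 s[j]='a': π[22]=2 (border 'ba')
j=23 s[j]='a': k: 2→0; π[23]=0 (border '')
j=24 s[j]='b': π[24]=1 (border 'b')
j=25 s[j]='b': k: 1→0; π[25]=1 (border 'b')
j=26 s[j]='b': k: 1→0; π[26]=1 (border 'b')

[0, 0, 1, 1, 2, 0, 0, 0, 0, 1, 1, 1, 1, 2, 0, 0, 0, 1, 2, 0, 0, 1, 2, 0, 1, 1, 1]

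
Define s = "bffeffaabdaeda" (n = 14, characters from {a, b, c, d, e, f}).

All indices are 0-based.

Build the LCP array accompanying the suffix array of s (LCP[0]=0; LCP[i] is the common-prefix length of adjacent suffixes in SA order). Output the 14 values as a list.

[0, 1, 1, 1, 0, 1, 0, 2, 0, 1, 0, 1, 1, 2]

rank→(start, suffix):
  0 → (13, 'a')
  1 → (6, 'aabdaeda')
  2 → (7, 'abdaeda')
  3 → (10, 'aeda')
  4 → (8, 'bdaeda')
  5 → (0, 'bffeffaabdaeda')
  6 → (12, 'da')
  7 → (9, 'daeda')
  8 → (11, 'eda')
  9 → (3, 'effaabdaeda')
  10 → (5, 'faabdaeda')
  11 → (2, 'feffaabdaeda')
  12 → (4, 'ffaabdaeda')
  13 → (1, 'ffeffaabdaeda')

SA = [13, 6, 7, 10, 8, 0, 12, 9, 11, 3, 5, 2, 4, 1]
[i] adj suffixes → lcp
  [1] 13/6 → 1 ('a')
  [2] 6/7 → 1 ('a')
  [3] 7/10 → 1 ('a')
  [4] 10/8 → 0 ('')
  [5] 8/0 → 1 ('b')
  [6] 0/12 → 0 ('')
  [7] 12/9 → 2 ('da')
  [8] 9/11 → 0 ('')
  [9] 11/3 → 1 ('e')
  [10] 3/5 → 0 ('')
  [11] 5/2 → 1 ('f')
  [12] 2/4 → 1 ('f')
  [13] 4/1 → 2 ('ff')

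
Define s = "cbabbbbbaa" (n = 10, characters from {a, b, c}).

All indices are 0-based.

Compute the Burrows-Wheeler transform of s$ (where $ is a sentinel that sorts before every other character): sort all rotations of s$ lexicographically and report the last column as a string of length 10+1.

aabbbcbbba$

rank  rotation     last
    0  $cbabbbbbaa  a
    1  a$cbabbbbba  a
    2  aa$cbabbbbb  b
    3  abbbbbaa$cb  b
    4  baa$cbabbbb  b
    5  babbbbbaa$c  c
    6  bbaa$cbabbb  b
    7  bbbaa$cbabb  b
    8  bbbbaa$cbab  b
    9  bbbbbaa$cba  a
   10  cbabbbbbaa$  $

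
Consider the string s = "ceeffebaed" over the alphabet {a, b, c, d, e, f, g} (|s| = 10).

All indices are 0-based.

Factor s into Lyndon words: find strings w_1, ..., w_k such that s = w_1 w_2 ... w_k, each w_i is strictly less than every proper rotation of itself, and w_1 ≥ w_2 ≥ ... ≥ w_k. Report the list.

["ceeffe", "b", "aed"]

emit factor 1: 'ceeffe' (i=0, period=6)
emit factor 2: 'b' (i=6, period=1)
emit factor 3: 'aed' (i=7, period=3)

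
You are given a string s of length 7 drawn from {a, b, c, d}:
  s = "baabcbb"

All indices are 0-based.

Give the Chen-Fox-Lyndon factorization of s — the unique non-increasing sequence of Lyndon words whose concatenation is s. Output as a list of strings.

emit factor 1: 'b' (i=0, period=1)
emit factor 2: 'aabcbb' (i=1, period=6)

["b", "aabcbb"]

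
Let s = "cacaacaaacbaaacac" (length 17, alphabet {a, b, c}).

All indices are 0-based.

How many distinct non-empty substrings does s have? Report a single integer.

118

rank | idx | suffix
   0 |  11 | aaacac
   1 |   6 | aaacbaaacac
   2 |   3 | aacaaacbaaacac
   3 |  12 | aacac
   4 |   7 | aacbaaacac
   5 |  15 | ac
   6 |   4 | acaaacbaaacac
   7 |   1 | acaacaaacbaaacac
   8 |  13 | acac
   9 |   8 | acbaaacac
  10 |  10 | baaacac
  11 |  16 | c
  12 |   5 | caaacbaaacac
  13 |   2 | caacaaacbaaacac
  14 |  14 | cac
  15 |   0 | cacaacaaacbaaacac
  16 |   9 | cbaaacac

SA = [11, 6, 3, 12, 7, 15, 4, 1, 13, 8, 10, 16, 5, 2, 14, 0, 9]
i: (SA[i-1],SA[i]) lcp shared
  1: (11,6) 4 'aaac'
  2: (6,3) 2 'aa'
  3: (3,12) 4 'aaca'
  4: (12,7) 3 'aac'
  5: (7,15) 1 'a'
  6: (15,4) 2 'ac'
  7: (4,1) 4 'acaa'
  8: (1,13) 3 'aca'
  9: (13,8) 2 'ac'
  10: (8,10) 0 ''
  11: (10,16) 0 ''
  12: (16,5) 1 'c'
  13: (5,2) 3 'caa'
  14: (2,14) 2 'ca'
  15: (14,0) 3 'cac'
  16: (0,9) 1 'c'

n(n+1)/2 = 17·18/2 = 153
Σ LCP = 0 + 4 + 2 + 4 + 3 + 1 + 2 + 4 + 3 + 2 + 0 + 0 + 1 + 3 + 2 + 3 + 1 = 35
distinct = 153 − 35 = 118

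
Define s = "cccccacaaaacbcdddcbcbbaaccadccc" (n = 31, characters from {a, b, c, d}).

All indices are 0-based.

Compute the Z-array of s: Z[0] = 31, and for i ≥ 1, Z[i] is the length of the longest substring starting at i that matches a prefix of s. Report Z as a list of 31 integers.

[31, 4, 3, 2, 1, 0, 1, 0, 0, 0, 0, 1, 0, 1, 0, 0, 0, 1, 0, 1, 0, 0, 0, 0, 2, 1, 0, 0, 3, 2, 1]

Z[0]=31
i=1: outside box; Z[1]=4 grow→box=[1,5)
i=2: min(r-i=3, Z[1]=4)=3; Z[2]=3
i=3: min(r-i=2, Z[2]=3)=2; Z[3]=2
i=4: min(r-i=1, Z[3]=2)=1; Z[4]=1
i=5: outside box; Z[5]=0
i=6: outside box; Z[6]=1 grow→box=[6,7)
i=7: outside box; Z[7]=0
i=8: outside box; Z[8]=0
i=9: outside box; Z[9]=0
i=10: outside box; Z[10]=0
i=11: outside box; Z[11]=1 grow→box=[11,12)
i=12: outside box; Z[12]=0
i=13: outside box; Z[13]=1 grow→box=[13,14)
i=14: outside box; Z[14]=0
i=15: outside box; Z[15]=0
i=16: outside box; Z[16]=0
i=17: outside box; Z[17]=1 grow→box=[17,18)
i=18: outside box; Z[18]=0
i=19: outside box; Z[19]=1 grow→box=[19,20)
i=20: outside box; Z[20]=0
i=21: outside box; Z[21]=0
i=22: outside box; Z[22]=0
i=23: outside box; Z[23]=0
i=24: outside box; Z[24]=2 grow→box=[24,26)
i=25: min(r-i=1, Z[1]=4)=1; Z[25]=1
i=26: outside box; Z[26]=0
i=27: outside box; Z[27]=0
i=28: outside box; Z[28]=3 grow→box=[28,31)
i=29: min(r-i=2, Z[1]=4)=2; Z[29]=2
i=30: min(r-i=1, Z[2]=3)=1; Z[30]=1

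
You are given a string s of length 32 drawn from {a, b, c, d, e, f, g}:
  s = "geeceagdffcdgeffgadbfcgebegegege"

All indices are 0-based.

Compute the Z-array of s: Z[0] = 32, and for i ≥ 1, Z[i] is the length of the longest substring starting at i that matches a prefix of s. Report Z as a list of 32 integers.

[32, 0, 0, 0, 0, 0, 1, 0, 0, 0, 0, 0, 2, 0, 0, 0, 1, 0, 0, 0, 0, 0, 2, 0, 0, 0, 2, 0, 2, 0, 2, 0]

Z[0]=32
i=1: fresh scan; Z[1]=0
i=2: fresh scan; Z[2]=0
i=3: fresh scan; Z[3]=0
i=4: fresh scan; Z[4]=0
i=5: fresh scan; Z[5]=0
i=6: fresh scan; Z[6]=1 scan→box=[6,7)
i=7: fresh scan; Z[7]=0
i=8: fresh scan; Z[8]=0
i=9: fresh scan; Z[9]=0
i=10: fresh scan; Z[10]=0
i=11: fresh scan; Z[11]=0
i=12: fresh scan; Z[12]=2 scan→box=[12,14)
i=13: min(r-i=1, Z[1]=0)=0; Z[13]=0
i=14: fresh scan; Z[14]=0
i=15: fresh scan; Z[15]=0
i=16: fresh scan; Z[16]=1 scan→box=[16,17)
i=17: fresh scan; Z[17]=0
i=18: fresh scan; Z[18]=0
i=19: fresh scan; Z[19]=0
i=20: fresh scan; Z[20]=0
i=21: fresh scan; Z[21]=0
i=22: fresh scan; Z[22]=2 scan→box=[22,24)
i=23: min(r-i=1, Z[1]=0)=0; Z[23]=0
i=24: fresh scan; Z[24]=0
i=25: fresh scan; Z[25]=0
i=26: fresh scan; Z[26]=2 scan→box=[26,28)
i=27: min(r-i=1, Z[1]=0)=0; Z[27]=0
i=28: fresh scan; Z[28]=2 scan→box=[28,30)
i=29: min(r-i=1, Z[1]=0)=0; Z[29]=0
i=30: fresh scan; Z[30]=2 scan→box=[30,32)
i=31: min(r-i=1, Z[1]=0)=0; Z[31]=0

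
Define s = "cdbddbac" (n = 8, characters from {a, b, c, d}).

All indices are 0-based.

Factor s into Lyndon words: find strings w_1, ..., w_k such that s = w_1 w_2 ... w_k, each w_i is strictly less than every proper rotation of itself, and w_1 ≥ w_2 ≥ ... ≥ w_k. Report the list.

["cd", "bdd", "b", "ac"]

emit factor 1: 'cd' (i=0, period=2)
emit factor 2: 'bdd' (i=2, period=3)
emit factor 3: 'b' (i=5, period=1)
emit factor 4: 'ac' (i=6, period=2)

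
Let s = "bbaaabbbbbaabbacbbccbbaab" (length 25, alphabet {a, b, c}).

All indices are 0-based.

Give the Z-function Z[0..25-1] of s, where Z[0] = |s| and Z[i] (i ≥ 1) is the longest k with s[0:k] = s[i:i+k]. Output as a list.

Z[0]=25
i=1: outside box; Z[1]=1 extend→box=[1,2)
i=2: outside box; Z[2]=0
i=3: outside box; Z[3]=0
i=4: outside box; Z[4]=0
i=5: outside box; Z[5]=2 extend→box=[5,7)
i=6: min(r-i=1, Z[1]=1)=1; Z[6]=2 extend→box=[6,8)
i=7: min(r-i=1, Z[1]=1)=1; Z[7]=2 extend→box=[7,9)
i=8: min(r-i=1, Z[1]=1)=1; Z[8]=4 extend→box=[8,12)
i=9: min(r-i=3, Z[1]=1)=1; Z[9]=1
i=10: min(r-i=2, Z[2]=0)=0; Z[10]=0
i=11: min(r-i=1, Z[3]=0)=0; Z[11]=0
i=12: outside box; Z[12]=3 extend→box=[12,15)
i=13: min(r-i=2, Z[1]=1)=1; Z[13]=1
i=14: min(r-i=1, Z[2]=0)=0; Z[14]=0
i=15: outside box; Z[15]=0
i=16: outside box; Z[16]=2 extend→box=[16,18)
i=17: min(r-i=1, Z[1]=1)=1; Z[17]=1
i=18: outside box; Z[18]=0
i=19: outside box; Z[19]=0
i=20: outside box; Z[20]=4 extend→box=[20,24)
i=21: min(r-i=3, Z[1]=1)=1; Z[21]=1
i=22: min(r-i=2, Z[2]=0)=0; Z[22]=0
i=23: min(r-i=1, Z[3]=0)=0; Z[23]=0
i=24: outside box; Z[24]=1 extend→box=[24,25)

[25, 1, 0, 0, 0, 2, 2, 2, 4, 1, 0, 0, 3, 1, 0, 0, 2, 1, 0, 0, 4, 1, 0, 0, 1]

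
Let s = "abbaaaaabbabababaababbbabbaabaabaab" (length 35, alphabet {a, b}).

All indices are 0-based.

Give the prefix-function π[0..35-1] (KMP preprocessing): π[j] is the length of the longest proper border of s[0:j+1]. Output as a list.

[0, 0, 0, 1, 1, 1, 1, 1, 2, 3, 4, 2, 1, 2, 1, 2, 1, 1, 2, 1, 2, 3, 0, 1, 2, 3, 4, 5, 2, 1, 1, 2, 1, 1, 2]

π[0] = 0
j=1 s[j]='b': π[1]=0 (border '')
j=2 s[j]='b': π[2]=0 (border '')
j=3 s[j]='a': π[3]=1 (border 'a')
j=4 s[j]='a': k: 1→0; π[4]=1 (border 'a')
j=5 s[j]='a': k: 1→0; π[5]=1 (border 'a')
j=6 s[j]='a': k: 1→0; π[6]=1 (border 'a')
j=7 s[j]='a': k: 1→0; π[7]=1 (border 'a')
j=8 s[j]='b': π[8]=2 (border 'ab')
j=9 s[j]='b': π[9]=3 (border 'abb')
j=10 s[j]='a': π[10]=4 (border 'abba')
j=11 s[j]='b': k: 4→1; π[11]=2 (border 'ab')
j=12 s[j]='a': k: 2→0; π[12]=1 (border 'a')
j=13 s[j]='b': π[13]=2 (border 'ab')
j=14 s[j]='a': k: 2→0; π[14]=1 (border 'a')
j=15 s[j]='b': π[15]=2 (border 'ab')
j=16 s[j]='a': k: 2→0; π[16]=1 (border 'a')
j=17 s[j]='a': k: 1→0; π[17]=1 (border 'a')
j=18 s[j]='b': π[18]=2 (border 'ab')
j=19 s[j]='a': k: 2→0; π[19]=1 (border 'a')
j=20 s[j]='b': π[20]=2 (border 'ab')
j=21 s[j]='b': π[21]=3 (border 'abb')
j=22 s[j]='b': k: 3→0; π[22]=0 (border '')
j=23 s[j]='a': π[23]=1 (border 'a')
j=24 s[j]='b': π[24]=2 (border 'ab')
j=25 s[j]='b': π[25]=3 (border 'abb')
j=26 s[j]='a': π[26]=4 (border 'abba')
j=27 s[j]='a': π[27]=5 (border 'abbaa')
j=28 s[j]='b': k: 5→1; π[28]=2 (border 'ab')
j=29 s[j]='a': k: 2→0; π[29]=1 (border 'a')
j=30 s[j]='a': k: 1→0; π[30]=1 (border 'a')
j=31 s[j]='b': π[31]=2 (border 'ab')
j=32 s[j]='a': k: 2→0; π[32]=1 (border 'a')
j=33 s[j]='a': k: 1→0; π[33]=1 (border 'a')
j=34 s[j]='b': π[34]=2 (border 'ab')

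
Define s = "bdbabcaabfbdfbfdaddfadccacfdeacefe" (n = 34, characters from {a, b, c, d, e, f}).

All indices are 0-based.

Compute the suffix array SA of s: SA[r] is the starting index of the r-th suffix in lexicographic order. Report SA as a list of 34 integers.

sorted suffixes:
  #0 SA[0]=6  'aabfbdfbfdaddfadccacfdeacefe'
  #1 SA[1]=3  'abcaabfbdfbfdaddfadccacfdeacefe'
  #2 SA[2]=7  'abfbdfbfdaddfadccacfdeacefe'
  #3 SA[3]=29  'acefe'
  #4 SA[4]=24  'acfdeacefe'
  #5 SA[5]=20  'adccacfdeacefe'
  #6 SA[6]=16  'addfadccacfdeacefe'
  #7 SA[7]=2  'babcaabfbdfbfdaddfadccacfdeacefe'
  #8 SA[8]=4  'bcaabfbdfbfdaddfadccacfdeacefe'
  #9 SA[9]=0  'bdbabcaabfbdfbfdaddfadccacfdeacefe'
  #10 SA[10]=10  'bdfbfdaddfadccacfdeacefe'
  #11 SA[11]=8  'bfbdfbfdaddfadccacfdeacefe'
  #12 SA[12]=13  'bfdaddfadccacfdeacefe'
  #13 SA[13]=5  'caabfbdfbfdaddfadccacfdeacefe'
  #14 SA[14]=23  'cacfdeacefe'
  #15 SA[15]=22  'ccacfdeacefe'
  #16 SA[16]=30  'cefe'
  #17 SA[17]=25  'cfdeacefe'
  #18 SA[18]=15  'daddfadccacfdeacefe'
  #19 SA[19]=1  'dbabcaabfbdfbfdaddfadccacfdeacefe'
  #20 SA[20]=21  'dccacfdeacefe'
  #21 SA[21]=17  'ddfadccacfdeacefe'
  #22 SA[22]=27  'deacefe'
  #23 SA[23]=18  'dfadccacfdeacefe'
  #24 SA[24]=11  'dfbfdaddfadccacfdeacefe'
  #25 SA[25]=33  'e'
  #26 SA[26]=28  'eacefe'
  #27 SA[27]=31  'efe'
  #28 SA[28]=19  'fadccacfdeacefe'
  #29 SA[29]=9  'fbdfbfdaddfadccacfdeacefe'
  #30 SA[30]=12  'fbfdaddfadccacfdeacefe'
  #31 SA[31]=14  'fdaddfadccacfdeacefe'
  #32 SA[32]=26  'fdeacefe'
  #33 SA[33]=32  'fe'

[6, 3, 7, 29, 24, 20, 16, 2, 4, 0, 10, 8, 13, 5, 23, 22, 30, 25, 15, 1, 21, 17, 27, 18, 11, 33, 28, 31, 19, 9, 12, 14, 26, 32]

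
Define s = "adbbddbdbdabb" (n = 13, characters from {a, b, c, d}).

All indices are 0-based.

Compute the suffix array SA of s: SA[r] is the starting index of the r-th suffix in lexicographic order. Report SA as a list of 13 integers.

rank→(start, suffix):
  0 → (10, 'abb')
  1 → (0, 'adbbddbdbdabb')
  2 → (12, 'b')
  3 → (11, 'bb')
  4 → (2, 'bbddbdbdabb')
  5 → (8, 'bdabb')
  6 → (6, 'bdbdabb')
  7 → (3, 'bddbdbdabb')
  8 → (9, 'dabb')
  9 → (1, 'dbbddbdbdabb')
  10 → (7, 'dbdabb')
  11 → (5, 'dbdbdabb')
  12 → (4, 'ddbdbdabb')

[10, 0, 12, 11, 2, 8, 6, 3, 9, 1, 7, 5, 4]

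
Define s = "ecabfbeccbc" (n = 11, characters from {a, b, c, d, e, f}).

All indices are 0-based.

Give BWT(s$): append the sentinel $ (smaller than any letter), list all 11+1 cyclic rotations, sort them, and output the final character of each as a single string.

cccfabece$bb

rank  rotation      last
    0  $ecabfbeccbc  c
    1  abfbeccbc$ec  c
    2  bc$ecabfbecc  c
    3  beccbc$ecabf  f
    4  bfbeccbc$eca  a
    5  c$ecabfbeccb  b
    6  cabfbeccbc$e  e
    7  cbc$ecabfbec  c
    8  ccbc$ecabfbe  e
    9  ecabfbeccbc$  $
   10  eccbc$ecabfb  b
   11  fbeccbc$ecab  b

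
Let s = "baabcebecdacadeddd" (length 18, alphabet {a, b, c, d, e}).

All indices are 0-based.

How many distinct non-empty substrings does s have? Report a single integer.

rank | idx | suffix
   0 |   1 | aabcebecdacadeddd
   1 |   2 | abcebecdacadeddd
   2 |  10 | acadeddd
   3 |  12 | adeddd
   4 |   0 | baabcebecdacadeddd
   5 |   3 | bcebecdacadeddd
   6 |   6 | becdacadeddd
   7 |  11 | cadeddd
   8 |   8 | cdacadeddd
   9 |   4 | cebecdacadeddd
  10 |  17 | d
  11 |   9 | dacadeddd
  12 |  16 | dd
  13 |  15 | ddd
  14 |  13 | deddd
  15 |   5 | ebecdacadeddd
  16 |   7 | ecdacadeddd
  17 |  14 | eddd

SA = [1, 2, 10, 12, 0, 3, 6, 11, 8, 4, 17, 9, 16, 15, 13, 5, 7, 14]
i: (SA[i-1],SA[i]) lcp shared
  1: (1,2) 1 'a'
  2: (2,10) 1 'a'
  3: (10,12) 1 'a'
  4: (12,0) 0 ''
  5: (0,3) 1 'b'
  6: (3,6) 1 'b'
  7: (6,11) 0 ''
  8: (11,8) 1 'c'
  9: (8,4) 1 'c'
  10: (4,17) 0 ''
  11: (17,9) 1 'd'
  12: (9,16) 1 'd'
  13: (16,15) 2 'dd'
  14: (15,13) 1 'd'
  15: (13,5) 0 ''
  16: (5,7) 1 'e'
  17: (7,14) 1 'e'

n(n+1)/2 = 18·19/2 = 171
Σ LCP = 0 + 1 + 1 + 1 + 0 + 1 + 1 + 0 + 1 + 1 + 0 + 1 + 1 + 2 + 1 + 0 + 1 + 1 = 14
distinct = 171 − 14 = 157

157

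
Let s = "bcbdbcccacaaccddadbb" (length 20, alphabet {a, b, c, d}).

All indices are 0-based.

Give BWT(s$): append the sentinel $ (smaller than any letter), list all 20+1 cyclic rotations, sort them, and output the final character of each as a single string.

rank  rotation               last
    0  $bcbdbcccacaaccddadbb  b
    1  aaccddadbb$bcbdbcccac  c
    2  acaaccddadbb$bcbdbccc  c
    3  accddadbb$bcbdbcccaca  a
    4  adbb$bcbdbcccacaaccdd  d
    5  b$bcbdbcccacaaccddadb  b
    6  bb$bcbdbcccacaaccddad  d
    7  bcbdbcccacaaccddadbb$  $
    8  bcccacaaccddadbb$bcbd  d
    9  bdbcccacaaccddadbb$bc  c
   10  caaccddadbb$bcbdbccca  a
   11  cacaaccddadbb$bcbdbcc  c
   12  cbdbcccacaaccddadbb$b  b
   13  ccacaaccddadbb$bcbdbc  c
   14  cccacaaccddadbb$bcbdb  b
   15  ccddadbb$bcbdbcccacaa  a
   16  cddadbb$bcbdbcccacaac  c
   17  dadbb$bcbdbcccacaaccd  d
   18  dbb$bcbdbcccacaaccdda  a
   19  dbcccacaaccddadbb$bcb  b
   20  ddadbb$bcbdbcccacaacc  c

bccadbd$dcacbcbacdabc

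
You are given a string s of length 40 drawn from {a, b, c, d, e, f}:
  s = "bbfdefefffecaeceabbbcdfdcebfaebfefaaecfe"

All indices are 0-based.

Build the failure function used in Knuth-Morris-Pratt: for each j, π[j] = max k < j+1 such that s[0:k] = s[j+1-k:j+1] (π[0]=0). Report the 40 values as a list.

[0, 1, 0, 0, 0, 0, 0, 0, 0, 0, 0, 0, 0, 0, 0, 0, 0, 1, 2, 2, 0, 0, 0, 0, 0, 0, 1, 0, 0, 0, 1, 0, 0, 0, 0, 0, 0, 0, 0, 0]

π[0] = 0
j=1 s[j]='b': π[1]=1 (border 'b')
j=2 s[j]='f': k: 1→0; π[2]=0 (border '')
j=3 s[j]='d': π[3]=0 (border '')
j=4 s[j]='e': π[4]=0 (border '')
j=5 s[j]='f': π[5]=0 (border '')
j=6 s[j]='e': π[6]=0 (border '')
j=7 s[j]='f': π[7]=0 (border '')
j=8 s[j]='f': π[8]=0 (border '')
j=9 s[j]='f': π[9]=0 (border '')
j=10 s[j]='e': π[10]=0 (border '')
j=11 s[j]='c': π[11]=0 (border '')
j=12 s[j]='a': π[12]=0 (border '')
j=13 s[j]='e': π[13]=0 (border '')
j=14 s[j]='c': π[14]=0 (border '')
j=15 s[j]='e': π[15]=0 (border '')
j=16 s[j]='a': π[16]=0 (border '')
j=17 s[j]='b': π[17]=1 (border 'b')
j=18 s[j]='b': π[18]=2 (border 'bb')
j=19 s[j]='b': k: 2→1; π[19]=2 (border 'bb')
j=20 s[j]='c': k: 2→1→0; π[20]=0 (border '')
j=21 s[j]='d': π[21]=0 (border '')
j=22 s[j]='f': π[22]=0 (border '')
j=23 s[j]='d': π[23]=0 (border '')
j=24 s[j]='c': π[24]=0 (border '')
j=25 s[j]='e': π[25]=0 (border '')
j=26 s[j]='b': π[26]=1 (border 'b')
j=27 s[j]='f': k: 1→0; π[27]=0 (border '')
j=28 s[j]='a': π[28]=0 (border '')
j=29 s[j]='e': π[29]=0 (border '')
j=30 s[j]='b': π[30]=1 (border 'b')
j=31 s[j]='f': k: 1→0; π[31]=0 (border '')
j=32 s[j]='e': π[32]=0 (border '')
j=33 s[j]='f': π[33]=0 (border '')
j=34 s[j]='a': π[34]=0 (border '')
j=35 s[j]='a': π[35]=0 (border '')
j=36 s[j]='e': π[36]=0 (border '')
j=37 s[j]='c': π[37]=0 (border '')
j=38 s[j]='f': π[38]=0 (border '')
j=39 s[j]='e': π[39]=0 (border '')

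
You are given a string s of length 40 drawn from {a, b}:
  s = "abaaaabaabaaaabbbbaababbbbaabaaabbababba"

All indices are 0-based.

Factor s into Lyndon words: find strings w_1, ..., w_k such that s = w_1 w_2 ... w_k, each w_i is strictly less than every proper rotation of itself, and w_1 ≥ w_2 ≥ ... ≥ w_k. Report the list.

["ab", "aaaabaabaaaabbbbaababbbbaabaaabbababb", "a"]

emit factor 1: 'ab' (i=0, period=2)
emit factor 2: 'aaaabaabaaaabbbbaababbbbaabaaabbababb' (i=2, period=37)
emit factor 3: 'a' (i=39, period=1)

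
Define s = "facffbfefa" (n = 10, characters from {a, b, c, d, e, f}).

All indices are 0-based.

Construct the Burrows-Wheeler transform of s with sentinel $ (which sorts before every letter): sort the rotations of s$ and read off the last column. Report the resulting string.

rank  rotation     last
    0  $facffbfefa  a
    1  a$facffbfef  f
    2  acffbfefa$f  f
    3  bfefa$facff  f
    4  cffbfefa$fa  a
    5  efa$facffbf  f
    6  fa$facffbfe  e
    7  facffbfefa$  $
    8  fbfefa$facf  f
    9  fefa$facffb  b
   10  ffbfefa$fac  c

afffafe$fbc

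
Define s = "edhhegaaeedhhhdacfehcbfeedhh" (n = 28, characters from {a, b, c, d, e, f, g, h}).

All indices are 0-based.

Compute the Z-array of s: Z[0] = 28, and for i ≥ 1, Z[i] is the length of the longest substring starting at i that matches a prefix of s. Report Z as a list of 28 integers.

Z[0]=28
i=1: i≥r, start 0; Z[1]=0
i=2: i≥r, start 0; Z[2]=0
i=3: i≥r, start 0; Z[3]=0
i=4: i≥r, start 0; Z[4]=1 scan→box=[4,5)
i=5: i≥r, start 0; Z[5]=0
i=6: i≥r, start 0; Z[6]=0
i=7: i≥r, start 0; Z[7]=0
i=8: i≥r, start 0; Z[8]=1 scan→box=[8,9)
i=9: i≥r, start 0; Z[9]=4 scan→box=[9,13)
i=10: min(r-i=3, Z[1]=0)=0; Z[10]=0
i=11: min(r-i=2, Z[2]=0)=0; Z[11]=0
i=12: min(r-i=1, Z[3]=0)=0; Z[12]=0
i=13: i≥r, start 0; Z[13]=0
i=14: i≥r, start 0; Z[14]=0
i=15: i≥r, start 0; Z[15]=0
i=16: i≥r, start 0; Z[16]=0
i=17: i≥r, start 0; Z[17]=0
i=18: i≥r, start 0; Z[18]=1 scan→box=[18,19)
i=19: i≥r, start 0; Z[19]=0
i=20: i≥r, start 0; Z[20]=0
i=21: i≥r, start 0; Z[21]=0
i=22: i≥r, start 0; Z[22]=0
i=23: i≥r, start 0; Z[23]=1 scan→box=[23,24)
i=24: i≥r, start 0; Z[24]=4 scan→box=[24,28)
i=25: min(r-i=3, Z[1]=0)=0; Z[25]=0
i=26: min(r-i=2, Z[2]=0)=0; Z[26]=0
i=27: min(r-i=1, Z[3]=0)=0; Z[27]=0

[28, 0, 0, 0, 1, 0, 0, 0, 1, 4, 0, 0, 0, 0, 0, 0, 0, 0, 1, 0, 0, 0, 0, 1, 4, 0, 0, 0]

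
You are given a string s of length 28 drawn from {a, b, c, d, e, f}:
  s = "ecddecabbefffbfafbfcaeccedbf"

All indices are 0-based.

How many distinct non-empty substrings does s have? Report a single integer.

376

rank→(start, suffix):
  0 → (6, 'abbefffbfafbfcaeccedbf')
  1 → (20, 'aeccedbf')
  2 → (15, 'afbfcaeccedbf')
  3 → (7, 'bbefffbfafbfcaeccedbf')
  4 → (8, 'befffbfafbfcaeccedbf')
  5 → (26, 'bf')
  6 → (13, 'bfafbfcaeccedbf')
  7 → (17, 'bfcaeccedbf')
  8 → (5, 'cabbefffbfafbfcaeccedbf')
  9 → (19, 'caeccedbf')
  10 → (22, 'ccedbf')
  11 → (1, 'cddecabbefffbfafbfcaeccedbf')
  12 → (23, 'cedbf')
  13 → (25, 'dbf')
  14 → (2, 'ddecabbefffbfafbfcaeccedbf')
  15 → (3, 'decabbefffbfafbfcaeccedbf')
  16 → (4, 'ecabbefffbfafbfcaeccedbf')
  17 → (21, 'eccedbf')
  18 → (0, 'ecddecabbefffbfafbfcaeccedbf')
  19 → (24, 'edbf')
  20 → (9, 'efffbfafbfcaeccedbf')
  21 → (27, 'f')
  22 → (14, 'fafbfcaeccedbf')
  23 → (12, 'fbfafbfcaeccedbf')
  24 → (16, 'fbfcaeccedbf')
  25 → (18, 'fcaeccedbf')
  26 → (11, 'ffbfafbfcaeccedbf')
  27 → (10, 'fffbfafbfcaeccedbf')

SA = [6, 20, 15, 7, 8, 26, 13, 17, 5, 19, 22, 1, 23, 25, 2, 3, 4, 21, 0, 24, 9, 27, 14, 12, 16, 18, 11, 10]
i: (SA[i-1],SA[i]) lcp shared
  1: (6,20) 1 'a'
  2: (20,15) 1 'a'
  3: (15,7) 0 ''
  4: (7,8) 1 'b'
  5: (8,26) 1 'b'
  6: (26,13) 2 'bf'
  7: (13,17) 2 'bf'
  8: (17,5) 0 ''
  9: (5,19) 2 'ca'
  10: (19,22) 1 'c'
  11: (22,1) 1 'c'
  12: (1,23) 1 'c'
  13: (23,25) 0 ''
  14: (25,2) 1 'd'
  15: (2,3) 1 'd'
  16: (3,4) 0 ''
  17: (4,21) 2 'ec'
  18: (21,0) 2 'ec'
  19: (0,24) 1 'e'
  20: (24,9) 1 'e'
  21: (9,27) 0 ''
  22: (27,14) 1 'f'
  23: (14,12) 1 'f'
  24: (12,16) 3 'fbf'
  25: (16,18) 1 'f'
  26: (18,11) 1 'f'
  27: (11,10) 2 'ff'

n(n+1)/2 = 28·29/2 = 406
Σ LCP = 0 + 1 + 1 + 0 + 1 + 1 + 2 + 2 + 0 + 2 + 1 + 1 + 1 + 0 + 1 + 1 + 0 + 2 + 2 + 1 + 1 + 0 + 1 + 1 + 3 + 1 + 1 + 2 = 30
distinct = 406 − 30 = 376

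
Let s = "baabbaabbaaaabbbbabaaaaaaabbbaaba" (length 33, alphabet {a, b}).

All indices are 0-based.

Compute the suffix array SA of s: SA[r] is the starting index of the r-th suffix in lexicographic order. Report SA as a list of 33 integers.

[32, 19, 20, 21, 22, 9, 23, 10, 29, 5, 1, 24, 11, 30, 17, 6, 2, 25, 12, 31, 18, 8, 28, 4, 0, 16, 7, 27, 3, 15, 26, 14, 13]

sorted suffixes:
  #0 SA[0]=32  'a'
  #1 SA[1]=19  'aaaaaaabbbaaba'
  #2 SA[2]=20  'aaaaaabbbaaba'
  #3 SA[3]=21  'aaaaabbbaaba'
  #4 SA[4]=22  'aaaabbbaaba'
  #5 SA[5]=9  'aaaabbbbabaaaaaaabbbaaba'
  #6 SA[6]=23  'aaabbbaaba'
  #7 SA[7]=10  'aaabbbbabaaaaaaabbbaaba'
  #8 SA[8]=29  'aaba'
  #9 SA[9]=5  'aabbaaaabbbbabaaaaaaabbbaaba'
  #10 SA[10]=1  'aabbaabbaaaabbbbabaaaaaaabbbaaba'
  #11 SA[11]=24  'aabbbaaba'
  #12 SA[12]=11  'aabbbbabaaaaaaabbbaaba'
  #13 SA[13]=30  'aba'
  #14 SA[14]=17  'abaaaaaaabbbaaba'
  #15 SA[15]=6  'abbaaaabbbbabaaaaaaabbbaaba'
  #16 SA[16]=2  'abbaabbaaaabbbbabaaaaaaabbbaaba'
  #17 SA[17]=25  'abbbaaba'
  #18 SA[18]=12  'abbbbabaaaaaaabbbaaba'
  #19 SA[19]=31  'ba'
  #20 SA[20]=18  'baaaaaaabbbaaba'
  #21 SA[21]=8  'baaaabbbbabaaaaaaabbbaaba'
  #22 SA[22]=28  'baaba'
  #23 SA[23]=4  'baabbaaaabbbbabaaaaaaabbbaaba'
  #24 SA[24]=0  'baabbaabbaaaabbbbabaaaaaaabbbaaba'
  #25 SA[25]=16  'babaaaaaaabbbaaba'
  #26 SA[26]=7  'bbaaaabbbbabaaaaaaabbbaaba'
  #27 SA[27]=27  'bbaaba'
  #28 SA[28]=3  'bbaabbaaaabbbbabaaaaaaabbbaaba'
  #29 SA[29]=15  'bbabaaaaaaabbbaaba'
  #30 SA[30]=26  'bbbaaba'
  #31 SA[31]=14  'bbbabaaaaaaabbbaaba'
  #32 SA[32]=13  'bbbbabaaaaaaabbbaaba'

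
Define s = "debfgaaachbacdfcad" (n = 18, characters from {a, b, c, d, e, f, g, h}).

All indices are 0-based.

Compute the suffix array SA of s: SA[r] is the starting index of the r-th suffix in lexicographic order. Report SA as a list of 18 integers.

rank | idx | suffix
   0 |   5 | aaachbacdfcad
   1 |   6 | aachbacdfcad
   2 |  11 | acdfcad
   3 |   7 | achbacdfcad
   4 |  16 | ad
   5 |  10 | bacdfcad
   6 |   2 | bfgaaachbacdfcad
   7 |  15 | cad
   8 |  12 | cdfcad
   9 |   8 | chbacdfcad
  10 |  17 | d
  11 |   0 | debfgaaachbacdfcad
  12 |  13 | dfcad
  13 |   1 | ebfgaaachbacdfcad
  14 |  14 | fcad
  15 |   3 | fgaaachbacdfcad
  16 |   4 | gaaachbacdfcad
  17 |   9 | hbacdfcad

[5, 6, 11, 7, 16, 10, 2, 15, 12, 8, 17, 0, 13, 1, 14, 3, 4, 9]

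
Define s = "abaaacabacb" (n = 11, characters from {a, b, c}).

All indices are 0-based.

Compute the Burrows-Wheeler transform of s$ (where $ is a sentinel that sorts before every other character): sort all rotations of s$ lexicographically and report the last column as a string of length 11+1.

bba$cabcaaaa

rank  rotation      last
    0  $abaaacabacb  b
    1  aaacabacb$ab  b
    2  aacabacb$aba  a
    3  abaaacabacb$  $
    4  abacb$abaaac  c
    5  acabacb$abaa  a
    6  acb$abaaacab  b
    7  b$abaaacabac  c
    8  baaacabacb$a  a
    9  bacb$abaaaca  a
   10  cabacb$abaaa  a
   11  cb$abaaacaba  a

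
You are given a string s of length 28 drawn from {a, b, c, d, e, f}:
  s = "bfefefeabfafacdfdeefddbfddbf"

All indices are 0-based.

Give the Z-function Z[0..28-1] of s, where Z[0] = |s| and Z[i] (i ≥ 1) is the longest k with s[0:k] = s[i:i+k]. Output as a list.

[28, 0, 0, 0, 0, 0, 0, 0, 2, 0, 0, 0, 0, 0, 0, 0, 0, 0, 0, 0, 0, 0, 2, 0, 0, 0, 2, 0]

Z[0]=28
i=1: outside box; Z[1]=0
i=2: outside box; Z[2]=0
i=3: outside box; Z[3]=0
i=4: outside box; Z[4]=0
i=5: outside box; Z[5]=0
i=6: outside box; Z[6]=0
i=7: outside box; Z[7]=0
i=8: outside box; Z[8]=2 extend→box=[8,10)
i=9: min(r-i=1, Z[1]=0)=0; Z[9]=0
i=10: outside box; Z[10]=0
i=11: outside box; Z[11]=0
i=12: outside box; Z[12]=0
i=13: outside box; Z[13]=0
i=14: outside box; Z[14]=0
i=15: outside box; Z[15]=0
i=16: outside box; Z[16]=0
i=17: outside box; Z[17]=0
i=18: outside box; Z[18]=0
i=19: outside box; Z[19]=0
i=20: outside box; Z[20]=0
i=21: outside box; Z[21]=0
i=22: outside box; Z[22]=2 extend→box=[22,24)
i=23: min(r-i=1, Z[1]=0)=0; Z[23]=0
i=24: outside box; Z[24]=0
i=25: outside box; Z[25]=0
i=26: outside box; Z[26]=2 extend→box=[26,28)
i=27: min(r-i=1, Z[1]=0)=0; Z[27]=0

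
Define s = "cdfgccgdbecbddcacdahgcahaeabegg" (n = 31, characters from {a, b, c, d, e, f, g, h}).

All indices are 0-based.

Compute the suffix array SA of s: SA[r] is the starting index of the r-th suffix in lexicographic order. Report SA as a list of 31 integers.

[26, 15, 24, 22, 18, 11, 8, 27, 14, 21, 10, 4, 16, 0, 5, 17, 7, 13, 12, 1, 25, 9, 28, 2, 30, 20, 3, 6, 29, 23, 19]

sorted suffixes:
  #0 SA[0]=26  'abegg'
  #1 SA[1]=15  'acdahgcahaeabegg'
  #2 SA[2]=24  'aeabegg'
  #3 SA[3]=22  'ahaeabegg'
  #4 SA[4]=18  'ahgcahaeabegg'
  #5 SA[5]=11  'bddcacdahgcahaeabegg'
  #6 SA[6]=8  'becbddcacdahgcahaeabegg'
  #7 SA[7]=27  'begg'
  #8 SA[8]=14  'cacdahgcahaeabegg'
  #9 SA[9]=21  'cahaeabegg'
  #10 SA[10]=10  'cbddcacdahgcahaeabegg'
  #11 SA[11]=4  'ccgdbecbddcacdahgcahaeabegg'
  #12 SA[12]=16  'cdahgcahaeabegg'
  #13 SA[13]=0  'cdfgccgdbecbddcacdahgcahaeabegg'
  #14 SA[14]=5  'cgdbecbddcacdahgcahaeabegg'
  #15 SA[15]=17  'dahgcahaeabegg'
  #16 SA[16]=7  'dbecbddcacdahgcahaeabegg'
  #17 SA[17]=13  'dcacdahgcahaeabegg'
  #18 SA[18]=12  'ddcacdahgcahaeabegg'
  #19 SA[19]=1  'dfgccgdbecbddcacdahgcahaeabegg'
  #20 SA[20]=25  'eabegg'
  #21 SA[21]=9  'ecbddcacdahgcahaeabegg'
  #22 SA[22]=28  'egg'
  #23 SA[23]=2  'fgccgdbecbddcacdahgcahaeabegg'
  #24 SA[24]=30  'g'
  #25 SA[25]=20  'gcahaeabegg'
  #26 SA[26]=3  'gccgdbecbddcacdahgcahaeabegg'
  #27 SA[27]=6  'gdbecbddcacdahgcahaeabegg'
  #28 SA[28]=29  'gg'
  #29 SA[29]=23  'haeabegg'
  #30 SA[30]=19  'hgcahaeabegg'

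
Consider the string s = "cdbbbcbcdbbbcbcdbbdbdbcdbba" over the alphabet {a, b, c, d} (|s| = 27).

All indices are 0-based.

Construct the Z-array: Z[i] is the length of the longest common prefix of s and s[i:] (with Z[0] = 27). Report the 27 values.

Z[0]=27
i=1: outside box; Z[1]=0
i=2: outside box; Z[2]=0
i=3: outside box; Z[3]=0
i=4: outside box; Z[4]=0
i=5: outside box; Z[5]=1 extend→box=[5,6)
i=6: outside box; Z[6]=0
i=7: outside box; Z[7]=11 extend→box=[7,18)
i=8: min(r-i=10, Z[1]=0)=0; Z[8]=0
i=9: min(r-i=9, Z[2]=0)=0; Z[9]=0
i=10: min(r-i=8, Z[3]=0)=0; Z[10]=0
i=11: min(r-i=7, Z[4]=0)=0; Z[11]=0
i=12: min(r-i=6, Z[5]=1)=1; Z[12]=1
i=13: min(r-i=5, Z[6]=0)=0; Z[13]=0
i=14: min(r-i=4, Z[7]=11)=4; Z[14]=4
i=15: min(r-i=3, Z[8]=0)=0; Z[15]=0
i=16: min(r-i=2, Z[9]=0)=0; Z[16]=0
i=17: min(r-i=1, Z[10]=0)=0; Z[17]=0
i=18: outside box; Z[18]=0
i=19: outside box; Z[19]=0
i=20: outside box; Z[20]=0
i=21: outside box; Z[21]=0
i=22: outside box; Z[22]=4 extend→box=[22,26)
i=23: min(r-i=3, Z[1]=0)=0; Z[23]=0
i=24: min(r-i=2, Z[2]=0)=0; Z[24]=0
i=25: min(r-i=1, Z[3]=0)=0; Z[25]=0
i=26: outside box; Z[26]=0

[27, 0, 0, 0, 0, 1, 0, 11, 0, 0, 0, 0, 1, 0, 4, 0, 0, 0, 0, 0, 0, 0, 4, 0, 0, 0, 0]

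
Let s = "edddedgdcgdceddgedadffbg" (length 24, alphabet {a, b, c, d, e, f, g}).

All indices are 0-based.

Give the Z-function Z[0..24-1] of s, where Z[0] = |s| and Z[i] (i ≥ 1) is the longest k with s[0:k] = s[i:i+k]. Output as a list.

Z[0]=24
i=1: i≥r, start 0; Z[1]=0
i=2: i≥r, start 0; Z[2]=0
i=3: i≥r, start 0; Z[3]=0
i=4: i≥r, start 0; Z[4]=2 extend→box=[4,6)
i=5: min(r-i=1, Z[1]=0)=0; Z[5]=0
i=6: i≥r, start 0; Z[6]=0
i=7: i≥r, start 0; Z[7]=0
i=8: i≥r, start 0; Z[8]=0
i=9: i≥r, start 0; Z[9]=0
i=10: i≥r, start 0; Z[10]=0
i=11: i≥r, start 0; Z[11]=0
i=12: i≥r, start 0; Z[12]=3 extend→box=[12,15)
i=13: min(r-i=2, Z[1]=0)=0; Z[13]=0
i=14: min(r-i=1, Z[2]=0)=0; Z[14]=0
i=15: i≥r, start 0; Z[15]=0
i=16: i≥r, start 0; Z[16]=2 extend→box=[16,18)
i=17: min(r-i=1, Z[1]=0)=0; Z[17]=0
i=18: i≥r, start 0; Z[18]=0
i=19: i≥r, start 0; Z[19]=0
i=20: i≥r, start 0; Z[20]=0
i=21: i≥r, start 0; Z[21]=0
i=22: i≥r, start 0; Z[22]=0
i=23: i≥r, start 0; Z[23]=0

[24, 0, 0, 0, 2, 0, 0, 0, 0, 0, 0, 0, 3, 0, 0, 0, 2, 0, 0, 0, 0, 0, 0, 0]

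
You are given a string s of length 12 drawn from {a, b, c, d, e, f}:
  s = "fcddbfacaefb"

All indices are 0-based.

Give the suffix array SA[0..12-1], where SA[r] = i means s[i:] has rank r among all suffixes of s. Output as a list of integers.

sorted suffixes:
  #0 SA[0]=6  'acaefb'
  #1 SA[1]=8  'aefb'
  #2 SA[2]=11  'b'
  #3 SA[3]=4  'bfacaefb'
  #4 SA[4]=7  'caefb'
  #5 SA[5]=1  'cddbfacaefb'
  #6 SA[6]=3  'dbfacaefb'
  #7 SA[7]=2  'ddbfacaefb'
  #8 SA[8]=9  'efb'
  #9 SA[9]=5  'facaefb'
  #10 SA[10]=10  'fb'
  #11 SA[11]=0  'fcddbfacaefb'

[6, 8, 11, 4, 7, 1, 3, 2, 9, 5, 10, 0]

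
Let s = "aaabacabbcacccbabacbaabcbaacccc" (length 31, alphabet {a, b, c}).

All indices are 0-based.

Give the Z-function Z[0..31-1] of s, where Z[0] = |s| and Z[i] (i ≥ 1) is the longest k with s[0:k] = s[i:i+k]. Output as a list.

[31, 2, 1, 0, 1, 0, 1, 0, 0, 0, 1, 0, 0, 0, 0, 1, 0, 1, 0, 0, 2, 1, 0, 0, 0, 2, 1, 0, 0, 0, 0]

Z[0]=31
i=1: i≥r, start 0; Z[1]=2 grow→box=[1,3)
i=2: min(r-i=1, Z[1]=2)=1; Z[2]=1
i=3: i≥r, start 0; Z[3]=0
i=4: i≥r, start 0; Z[4]=1 grow→box=[4,5)
i=5: i≥r, start 0; Z[5]=0
i=6: i≥r, start 0; Z[6]=1 grow→box=[6,7)
i=7: i≥r, start 0; Z[7]=0
i=8: i≥r, start 0; Z[8]=0
i=9: i≥r, start 0; Z[9]=0
i=10: i≥r, start 0; Z[10]=1 grow→box=[10,11)
i=11: i≥r, start 0; Z[11]=0
i=12: i≥r, start 0; Z[12]=0
i=13: i≥r, start 0; Z[13]=0
i=14: i≥r, start 0; Z[14]=0
i=15: i≥r, start 0; Z[15]=1 grow→box=[15,16)
i=16: i≥r, start 0; Z[16]=0
i=17: i≥r, start 0; Z[17]=1 grow→box=[17,18)
i=18: i≥r, start 0; Z[18]=0
i=19: i≥r, start 0; Z[19]=0
i=20: i≥r, start 0; Z[20]=2 grow→box=[20,22)
i=21: min(r-i=1, Z[1]=2)=1; Z[21]=1
i=22: i≥r, start 0; Z[22]=0
i=23: i≥r, start 0; Z[23]=0
i=24: i≥r, start 0; Z[24]=0
i=25: i≥r, start 0; Z[25]=2 grow→box=[25,27)
i=26: min(r-i=1, Z[1]=2)=1; Z[26]=1
i=27: i≥r, start 0; Z[27]=0
i=28: i≥r, start 0; Z[28]=0
i=29: i≥r, start 0; Z[29]=0
i=30: i≥r, start 0; Z[30]=0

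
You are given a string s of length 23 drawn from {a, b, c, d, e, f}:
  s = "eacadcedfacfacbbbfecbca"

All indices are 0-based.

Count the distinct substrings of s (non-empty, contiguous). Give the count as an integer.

252

rank | idx | suffix
   0 |  22 | a
   1 |   1 | acadcedfacfacbbbfecbca
   2 |  12 | acbbbfecbca
   3 |   9 | acfacbbbfecbca
   4 |   3 | adcedfacfacbbbfecbca
   5 |  14 | bbbfecbca
   6 |  15 | bbfecbca
   7 |  20 | bca
   8 |  16 | bfecbca
   9 |  21 | ca
  10 |   2 | cadcedfacfacbbbfecbca
  11 |  13 | cbbbfecbca
  12 |  19 | cbca
  13 |   5 | cedfacfacbbbfecbca
  14 |  10 | cfacbbbfecbca
  15 |   4 | dcedfacfacbbbfecbca
  16 |   7 | dfacfacbbbfecbca
  17 |   0 | eacadcedfacfacbbbfecbca
  18 |  18 | ecbca
  19 |   6 | edfacfacbbbfecbca
  20 |  11 | facbbbfecbca
  21 |   8 | facfacbbbfecbca
  22 |  17 | fecbca

SA = [22, 1, 12, 9, 3, 14, 15, 20, 16, 21, 2, 13, 19, 5, 10, 4, 7, 0, 18, 6, 11, 8, 17]
[i] adj suffixes → lcp
  [1] 22/1 → 1 ('a')
  [2] 1/12 → 2 ('ac')
  [3] 12/9 → 2 ('ac')
  [4] 9/3 → 1 ('a')
  [5] 3/14 → 0 ('')
  [6] 14/15 → 2 ('bb')
  [7] 15/20 → 1 ('b')
  [8] 20/16 → 1 ('b')
  [9] 16/21 → 0 ('')
  [10] 21/2 → 2 ('ca')
  [11] 2/13 → 1 ('c')
  [12] 13/19 → 2 ('cb')
  [13] 19/5 → 1 ('c')
  [14] 5/10 → 1 ('c')
  [15] 10/4 → 0 ('')
  [16] 4/7 → 1 ('d')
  [17] 7/0 → 0 ('')
  [18] 0/18 → 1 ('e')
  [19] 18/6 → 1 ('e')
  [20] 6/11 → 0 ('')
  [21] 11/8 → 3 ('fac')
  [22] 8/17 → 1 ('f')

n(n+1)/2 = 23·24/2 = 276
Σ LCP = 0 + 1 + 2 + 2 + 1 + 0 + 2 + 1 + 1 + 0 + 2 + 1 + 2 + 1 + 1 + 0 + 1 + 0 + 1 + 1 + 0 + 3 + 1 = 24
distinct = 276 − 24 = 252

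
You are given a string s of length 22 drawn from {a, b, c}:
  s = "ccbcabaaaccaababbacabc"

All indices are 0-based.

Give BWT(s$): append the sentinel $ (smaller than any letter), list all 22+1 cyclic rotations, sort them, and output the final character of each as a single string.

rank  rotation                 last
    0  $ccbcabaaaccaababbacabc  c
    1  aaaccaababbacabc$ccbcab  b
    2  aababbacabc$ccbcabaaacc  c
    3  aaccaababbacabc$ccbcaba  a
    4  abaaaccaababbacabc$ccbc  c
    5  ababbacabc$ccbcabaaacca  a
    6  abbacabc$ccbcabaaaccaab  b
    7  abc$ccbcabaaaccaababbac  c
    8  acabc$ccbcabaaaccaababb  b
    9  accaababbacabc$ccbcabaa  a
   10  baaaccaababbacabc$ccbca  a
   11  babbacabc$ccbcabaaaccaa  a
   12  bacabc$ccbcabaaaccaabab  b
   13  bbacabc$ccbcabaaaccaaba  a
   14  bc$ccbcabaaaccaababbaca  a
   15  bcabaaaccaababbacabc$cc  c
   16  c$ccbcabaaaccaababbacab  b
   17  caababbacabc$ccbcabaaac  c
   18  cabaaaccaababbacabc$ccb  b
   19  cabc$ccbcabaaaccaababba  a
   20  cbcabaaaccaababbacabc$c  c
   21  ccaababbacabc$ccbcabaaa  a
   22  ccbcabaaaccaababbacabc$  $

cbcacabcbaaabaacbcbaca$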